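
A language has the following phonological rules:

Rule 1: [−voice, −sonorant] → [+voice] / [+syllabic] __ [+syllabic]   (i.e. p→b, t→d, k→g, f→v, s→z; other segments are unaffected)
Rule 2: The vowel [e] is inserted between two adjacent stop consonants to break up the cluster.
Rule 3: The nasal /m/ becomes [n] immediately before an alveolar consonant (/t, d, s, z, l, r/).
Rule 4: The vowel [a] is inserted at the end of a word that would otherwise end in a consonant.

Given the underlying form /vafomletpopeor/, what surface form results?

Rule 1 (intervocalic voicing): /f/ is a voiceless obstruent between vowels /a/ and /o/, so it voices to [v]. /p/ is a voiceless obstruent between vowels /o/ and /e/, so it voices to [b]. /vafomletpopeor/ → vavomletpobeor.
Rule 2 (stop-cluster e-epenthesis): /t/ and /p/ form a stop–stop cluster, so [e] is inserted between them. /vavomletpobeor/ → vavomletepobeor.
Rule 3 (nasal place assimilation): /m/ precedes the alveolar consonant /l/, so it assimilates in place to [n]. /vavomletepobeor/ → vavonletepobeor.
Rule 4 (final a-epenthesis): the form ends in the consonant /r/, so [a] is inserted word-finally. /vavonletepobeor/ → vavonletepobeora.

vavonletepobeora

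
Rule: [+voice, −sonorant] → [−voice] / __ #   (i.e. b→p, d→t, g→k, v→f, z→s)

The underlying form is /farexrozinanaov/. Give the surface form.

farexrozinanaof

/v/ is a voiced obstruent in word-final position, so it devoices to [f].
Surface form: [farexrozinanaof].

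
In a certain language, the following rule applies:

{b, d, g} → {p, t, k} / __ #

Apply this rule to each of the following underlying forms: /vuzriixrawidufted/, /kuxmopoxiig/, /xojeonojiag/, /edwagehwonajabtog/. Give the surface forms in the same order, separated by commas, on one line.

vuzriixrawiduftet, kuxmopoxiik, xojeonojiak, edwagehwonajabtok

/vuzriixrawidufted/: /d/ is a voiced stop in word-final position, so it devoices to [t]. → [vuzriixrawiduftet].
/kuxmopoxiig/: /g/ is a voiced stop in word-final position, so it devoices to [k]. → [kuxmopoxiik].
/xojeonojiag/: /g/ is a voiced stop in word-final position, so it devoices to [k]. → [xojeonojiak].
/edwagehwonajabtog/: /g/ is a voiced stop in word-final position, so it devoices to [k]. → [edwagehwonajabtok].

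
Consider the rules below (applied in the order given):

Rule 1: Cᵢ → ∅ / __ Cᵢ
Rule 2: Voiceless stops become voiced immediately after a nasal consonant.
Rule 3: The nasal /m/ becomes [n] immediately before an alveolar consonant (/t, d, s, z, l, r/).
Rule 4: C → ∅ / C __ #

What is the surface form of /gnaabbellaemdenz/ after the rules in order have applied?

Rule 1 (degemination): /bb/ is a geminate; the first /b/ deletes. /ll/ is a geminate; the first /l/ deletes. /gnaabbellaemdenz/ → gnaabelaemdenz.
Rule 2 (post-nasal voicing): no segment meets the environment; /gnaabelaemdenz/ is unchanged.
Rule 3 (nasal place assimilation): /m/ precedes the alveolar consonant /d/, so it assimilates in place to [n]. /gnaabelaemdenz/ → gnaabelaendenz.
Rule 4 (final cluster simplification): /z/ is the second consonant of a word-final cluster /nz/, so it deletes. /gnaabelaendenz/ → gnaabelaenden.

gnaabelaenden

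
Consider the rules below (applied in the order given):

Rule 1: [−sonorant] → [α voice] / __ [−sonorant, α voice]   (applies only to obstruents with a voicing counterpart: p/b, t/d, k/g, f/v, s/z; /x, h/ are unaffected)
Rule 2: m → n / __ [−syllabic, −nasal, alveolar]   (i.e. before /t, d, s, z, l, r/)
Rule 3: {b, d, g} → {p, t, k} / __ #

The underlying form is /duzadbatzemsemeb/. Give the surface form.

Rule 1 (regressive voicing assimilation): /t/ precedes the voiced obstruent /z/, so it voices to [d] by assimilation. /duzadbatzemsemeb/ → duzadbadzemsemeb.
Rule 2 (nasal place assimilation): /m/ precedes the alveolar consonant /s/, so it assimilates in place to [n]. /duzadbadzemsemeb/ → duzadbadzensemeb.
Rule 3 (final devoicing): /b/ is a voiced stop in word-final position, so it devoices to [p]. /duzadbadzensemeb/ → duzadbadzensemep.

duzadbadzensemep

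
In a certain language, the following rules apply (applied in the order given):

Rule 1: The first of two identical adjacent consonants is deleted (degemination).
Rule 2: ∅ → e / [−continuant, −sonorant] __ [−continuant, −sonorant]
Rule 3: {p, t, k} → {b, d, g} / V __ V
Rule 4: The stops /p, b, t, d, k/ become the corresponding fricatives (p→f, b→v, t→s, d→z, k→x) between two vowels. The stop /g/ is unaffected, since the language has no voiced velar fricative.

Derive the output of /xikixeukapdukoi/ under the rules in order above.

xigixeugavezugoi

Rule 1 (degemination): no segment meets the environment; /xikixeukapdukoi/ is unchanged.
Rule 2 (stop-cluster e-epenthesis): /p/ and /d/ form a stop–stop cluster, so [e] is inserted between them. /xikixeukapdukoi/ → xikixeukapedukoi.
Rule 3 (intervocalic voicing): /k/ is a voiceless stop between vowels /i/ and /i/, so it voices to [g]. /k/ is a voiceless stop between vowels /u/ and /a/, so it voices to [g]. /p/ is a voiceless stop between vowels /a/ and /e/, so it voices to [b]. /k/ is a voiceless stop between vowels /u/ and /o/, so it voices to [g]. /xikixeukapedukoi/ → xigixeugabedugoi.
Rule 4 (intervocalic spirantization): /b/ is a stop between vowels /a/ and /e/, so it spirantizes to the fricative [v]. /d/ is a stop between vowels /e/ and /u/, so it spirantizes to the fricative [z]. /xigixeugabedugoi/ → xigixeugavezugoi.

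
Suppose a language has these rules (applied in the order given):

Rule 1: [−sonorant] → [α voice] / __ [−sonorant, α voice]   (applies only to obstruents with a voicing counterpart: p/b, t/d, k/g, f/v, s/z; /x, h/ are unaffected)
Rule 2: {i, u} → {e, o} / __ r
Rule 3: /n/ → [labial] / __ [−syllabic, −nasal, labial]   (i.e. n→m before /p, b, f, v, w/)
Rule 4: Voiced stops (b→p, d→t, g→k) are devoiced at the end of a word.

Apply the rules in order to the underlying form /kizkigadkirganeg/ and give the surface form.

kiskigatkerganek

Rule 1 (regressive voicing assimilation): /z/ precedes the voiceless obstruent /k/, so it devoices to [s] by assimilation. /d/ precedes the voiceless obstruent /k/, so it devoices to [t] by assimilation. /kizkigadkirganeg/ → kiskigatkirganeg.
Rule 2 (pre-rhotic lowering): /i/ is a high vowel immediately before /r/, so it lowers to [e]. /kiskigatkirganeg/ → kiskigatkerganeg.
Rule 3 (nasal place assimilation): no segment meets the environment; /kiskigatkerganeg/ is unchanged.
Rule 4 (final devoicing): /g/ is a voiced stop in word-final position, so it devoices to [k]. /kiskigatkerganeg/ → kiskigatkerganek.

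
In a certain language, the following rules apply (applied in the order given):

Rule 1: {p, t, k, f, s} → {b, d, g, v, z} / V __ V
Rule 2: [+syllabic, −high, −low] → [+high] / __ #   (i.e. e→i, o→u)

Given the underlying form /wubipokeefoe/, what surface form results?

wubibogeevoi

Rule 1 (intervocalic voicing): /p/ is a voiceless obstruent between vowels /i/ and /o/, so it voices to [b]. /k/ is a voiceless obstruent between vowels /o/ and /e/, so it voices to [g]. /f/ is a voiceless obstruent between vowels /e/ and /o/, so it voices to [v]. /wubipokeefoe/ → wubibogeevoe.
Rule 2 (final vowel raising): /e/ is a mid vowel in word-final position, so it raises to [i]. /wubibogeevoe/ → wubibogeevoi.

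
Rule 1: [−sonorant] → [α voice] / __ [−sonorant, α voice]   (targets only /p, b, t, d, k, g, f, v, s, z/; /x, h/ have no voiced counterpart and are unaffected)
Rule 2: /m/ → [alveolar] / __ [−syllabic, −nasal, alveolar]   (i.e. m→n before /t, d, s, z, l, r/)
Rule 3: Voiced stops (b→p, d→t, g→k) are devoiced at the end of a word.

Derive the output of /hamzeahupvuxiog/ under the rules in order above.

hanzeahubvuxiok

Rule 1 (regressive voicing assimilation): /p/ precedes the voiced obstruent /v/, so it voices to [b] by assimilation. /hamzeahupvuxiog/ → hamzeahubvuxiog.
Rule 2 (nasal place assimilation): /m/ precedes the alveolar consonant /z/, so it assimilates in place to [n]. /hamzeahubvuxiog/ → hanzeahubvuxiog.
Rule 3 (final devoicing): /g/ is a voiced stop in word-final position, so it devoices to [k]. /hanzeahubvuxiog/ → hanzeahubvuxiok.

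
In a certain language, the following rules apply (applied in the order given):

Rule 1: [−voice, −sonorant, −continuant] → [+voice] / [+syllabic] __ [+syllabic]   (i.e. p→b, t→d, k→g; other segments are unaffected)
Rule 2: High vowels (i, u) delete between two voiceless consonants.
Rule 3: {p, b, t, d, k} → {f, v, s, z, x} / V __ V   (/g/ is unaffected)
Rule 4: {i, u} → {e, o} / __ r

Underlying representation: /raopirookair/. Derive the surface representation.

raoveroogaer

Rule 1 (intervocalic voicing): /p/ is a voiceless stop between vowels /o/ and /i/, so it voices to [b]. /k/ is a voiceless stop between vowels /o/ and /a/, so it voices to [g]. /raopirookair/ → raobiroogair.
Rule 2 (high vowel syncope): no segment meets the environment; /raobiroogair/ is unchanged.
Rule 3 (intervocalic spirantization): /b/ is a stop between vowels /o/ and /i/, so it spirantizes to the fricative [v]. /raobiroogair/ → raoviroogair.
Rule 4 (pre-rhotic lowering): /i/ is a high vowel immediately before /r/, so it lowers to [e]. /i/ is a high vowel immediately before /r/, so it lowers to [e]. /raoviroogair/ → raoveroogaer.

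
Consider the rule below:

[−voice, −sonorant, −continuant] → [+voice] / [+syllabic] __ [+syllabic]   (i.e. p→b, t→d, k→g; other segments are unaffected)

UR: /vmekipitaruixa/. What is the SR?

/k/ is a voiceless stop between vowels /e/ and /i/, so it voices to [g].
/p/ is a voiceless stop between vowels /i/ and /i/, so it voices to [b].
/t/ is a voiceless stop between vowels /i/ and /a/, so it voices to [d].
Surface form: [vmegibidaruixa].

vmegibidaruixa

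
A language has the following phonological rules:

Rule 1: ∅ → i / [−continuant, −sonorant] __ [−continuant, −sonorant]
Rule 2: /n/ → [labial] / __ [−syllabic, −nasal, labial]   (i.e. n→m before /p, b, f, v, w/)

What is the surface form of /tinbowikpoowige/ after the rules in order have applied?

Rule 1 (stop-cluster i-epenthesis): /k/ and /p/ form a stop–stop cluster, so [i] is inserted between them. /tinbowikpoowige/ → tinbowikipoowige.
Rule 2 (nasal place assimilation): /n/ precedes the labial consonant /b/, so it assimilates in place to [m]. /tinbowikipoowige/ → timbowikipoowige.

timbowikipoowige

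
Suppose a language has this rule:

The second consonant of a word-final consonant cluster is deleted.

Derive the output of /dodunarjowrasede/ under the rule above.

dodunarjowrasede

No segment of /dodunarjowrasede/ meets the structural description of the rule, so the form surfaces unchanged.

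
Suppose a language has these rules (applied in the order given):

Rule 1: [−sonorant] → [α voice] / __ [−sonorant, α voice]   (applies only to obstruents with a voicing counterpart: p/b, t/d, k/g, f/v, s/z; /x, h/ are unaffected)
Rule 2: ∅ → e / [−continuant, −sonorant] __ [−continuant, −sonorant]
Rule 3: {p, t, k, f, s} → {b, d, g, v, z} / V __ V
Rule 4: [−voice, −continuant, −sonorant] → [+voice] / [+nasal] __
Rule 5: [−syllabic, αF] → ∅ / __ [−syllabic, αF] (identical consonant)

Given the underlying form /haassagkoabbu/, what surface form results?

Rule 1 (regressive voicing assimilation): /g/ precedes the voiceless obstruent /k/, so it devoices to [k] by assimilation. /haassagkoabbu/ → haassakkoabbu.
Rule 2 (stop-cluster e-epenthesis): /k/ and /k/ form a stop–stop cluster, so [e] is inserted between them. /b/ and /b/ form a stop–stop cluster, so [e] is inserted between them. /haassakkoabbu/ → haassakekoabebu.
Rule 3 (intervocalic voicing): /k/ is a voiceless obstruent between vowels /a/ and /e/, so it voices to [g]. /k/ is a voiceless obstruent between vowels /e/ and /o/, so it voices to [g]. /haassakekoabebu/ → haassagegoabebu.
Rule 4 (post-nasal voicing): no segment meets the environment; /haassagegoabebu/ is unchanged.
Rule 5 (degemination): /ss/ is a geminate; the first /s/ deletes. /haassagegoabebu/ → haasagegoabebu.

haasagegoabebu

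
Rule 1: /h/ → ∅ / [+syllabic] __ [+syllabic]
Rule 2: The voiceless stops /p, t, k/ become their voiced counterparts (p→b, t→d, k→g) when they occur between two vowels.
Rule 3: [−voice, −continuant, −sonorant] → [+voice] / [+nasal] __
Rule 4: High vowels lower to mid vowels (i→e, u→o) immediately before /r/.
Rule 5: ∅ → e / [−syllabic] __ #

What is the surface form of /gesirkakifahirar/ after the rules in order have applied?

geserkagifaerare

Rule 1 (intervocalic h-deletion): /h/ occurs between vowels /a/ and /i/, so it deletes. /gesirkakifahirar/ → gesirkakifairar.
Rule 2 (intervocalic voicing): /k/ is a voiceless stop between vowels /a/ and /i/, so it voices to [g]. /gesirkakifairar/ → gesirkagifairar.
Rule 3 (post-nasal voicing): no segment meets the environment; /gesirkagifairar/ is unchanged.
Rule 4 (pre-rhotic lowering): /i/ is a high vowel immediately before /r/, so it lowers to [e]. /i/ is a high vowel immediately before /r/, so it lowers to [e]. /gesirkagifairar/ → geserkagifaerar.
Rule 5 (final e-epenthesis): the form ends in the consonant /r/, so [e] is inserted word-finally. /geserkagifaerar/ → geserkagifaerare.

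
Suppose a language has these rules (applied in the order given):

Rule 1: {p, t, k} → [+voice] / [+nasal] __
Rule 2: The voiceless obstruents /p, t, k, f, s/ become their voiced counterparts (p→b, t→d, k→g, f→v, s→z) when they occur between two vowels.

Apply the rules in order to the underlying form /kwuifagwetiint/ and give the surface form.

kwuivagwediind

Rule 1 (post-nasal voicing): /t/ is a voiceless stop immediately after the nasal /n/, so it voices to [d]. /kwuifagwetiint/ → kwuifagwetiind.
Rule 2 (intervocalic voicing): /f/ is a voiceless obstruent between vowels /i/ and /a/, so it voices to [v]. /t/ is a voiceless obstruent between vowels /e/ and /i/, so it voices to [d]. /kwuifagwetiind/ → kwuivagwediind.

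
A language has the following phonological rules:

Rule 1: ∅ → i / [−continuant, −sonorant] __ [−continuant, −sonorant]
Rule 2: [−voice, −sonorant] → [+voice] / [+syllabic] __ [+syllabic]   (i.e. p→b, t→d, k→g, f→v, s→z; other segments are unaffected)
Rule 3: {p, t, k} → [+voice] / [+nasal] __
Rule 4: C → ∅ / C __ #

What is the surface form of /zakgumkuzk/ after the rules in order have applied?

zagigumguz

Rule 1 (stop-cluster i-epenthesis): /k/ and /g/ form a stop–stop cluster, so [i] is inserted between them. /zakgumkuzk/ → zakigumkuzk.
Rule 2 (intervocalic voicing): /k/ is a voiceless obstruent between vowels /a/ and /i/, so it voices to [g]. /zakigumkuzk/ → zagigumkuzk.
Rule 3 (post-nasal voicing): /k/ is a voiceless stop immediately after the nasal /m/, so it voices to [g]. /zagigumkuzk/ → zagigumguzk.
Rule 4 (final cluster simplification): /k/ is the second consonant of a word-final cluster /zk/, so it deletes. /zagigumguzk/ → zagigumguz.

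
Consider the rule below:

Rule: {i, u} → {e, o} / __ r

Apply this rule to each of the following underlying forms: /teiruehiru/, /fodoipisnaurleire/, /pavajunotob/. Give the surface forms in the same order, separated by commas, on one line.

/teiruehiru/: /i/ is a high vowel immediately before /r/, so it lowers to [e]. /i/ is a high vowel immediately before /r/, so it lowers to [e]. → [teerueheru].
/fodoipisnaurleire/: /u/ is a high vowel immediately before /r/, so it lowers to [o]. /i/ is a high vowel immediately before /r/, so it lowers to [e]. → [fodoipisnaorleere].
/pavajunotob/: the rule's environment is not met; surfaces unchanged as [pavajunotob].

teerueheru, fodoipisnaorleere, pavajunotob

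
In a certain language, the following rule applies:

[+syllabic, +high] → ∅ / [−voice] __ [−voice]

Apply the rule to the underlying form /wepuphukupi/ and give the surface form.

wepphkpi

/u/ is a high vowel flanked by voiceless consonants /p/ and /p/, so it deletes.
/u/ is a high vowel flanked by voiceless consonants /h/ and /k/, so it deletes.
/u/ is a high vowel flanked by voiceless consonants /k/ and /p/, so it deletes.
The other instance of /i/ does not occur in the required environment and remains unchanged.
Surface form: [wepphkpi].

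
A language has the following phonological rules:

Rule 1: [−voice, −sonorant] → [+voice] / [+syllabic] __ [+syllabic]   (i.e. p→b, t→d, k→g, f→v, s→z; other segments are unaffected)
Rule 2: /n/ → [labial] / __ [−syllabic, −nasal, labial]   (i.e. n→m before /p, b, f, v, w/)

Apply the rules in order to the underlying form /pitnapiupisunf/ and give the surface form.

pitnabiubizumf

Rule 1 (intervocalic voicing): /p/ is a voiceless obstruent between vowels /a/ and /i/, so it voices to [b]. /p/ is a voiceless obstruent between vowels /u/ and /i/, so it voices to [b]. /s/ is a voiceless obstruent between vowels /i/ and /u/, so it voices to [z]. /pitnapiupisunf/ → pitnabiubizunf.
Rule 2 (nasal place assimilation): /n/ precedes the labial consonant /f/, so it assimilates in place to [m]. /pitnabiubizunf/ → pitnabiubizumf.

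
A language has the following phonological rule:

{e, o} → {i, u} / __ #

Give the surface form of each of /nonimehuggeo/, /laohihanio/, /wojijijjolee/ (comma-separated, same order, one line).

nonimehuggeu, laohihaniu, wojijijjolei

/nonimehuggeo/: /o/ is a mid vowel in word-final position, so it raises to [u]. → [nonimehuggeu].
/laohihanio/: /o/ is a mid vowel in word-final position, so it raises to [u]. → [laohihaniu].
/wojijijjolee/: /e/ is a mid vowel in word-final position, so it raises to [i]. → [wojijijjolei].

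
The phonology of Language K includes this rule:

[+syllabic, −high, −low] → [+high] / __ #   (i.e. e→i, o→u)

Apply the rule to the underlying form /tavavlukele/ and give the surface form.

Scanning /tavavlukele/: /e/ at position 9 is not in the conditioning environment; /e/ is a mid vowel in word-final position, so it raises to [i].
Result: [tavavlukeli].

tavavlukeli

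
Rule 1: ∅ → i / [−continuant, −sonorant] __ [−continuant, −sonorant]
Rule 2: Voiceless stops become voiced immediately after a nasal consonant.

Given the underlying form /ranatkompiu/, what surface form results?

ranatikombiu

Rule 1 (stop-cluster i-epenthesis): /t/ and /k/ form a stop–stop cluster, so [i] is inserted between them. /ranatkompiu/ → ranatikompiu.
Rule 2 (post-nasal voicing): /p/ is a voiceless stop immediately after the nasal /m/, so it voices to [b]. /ranatikompiu/ → ranatikombiu.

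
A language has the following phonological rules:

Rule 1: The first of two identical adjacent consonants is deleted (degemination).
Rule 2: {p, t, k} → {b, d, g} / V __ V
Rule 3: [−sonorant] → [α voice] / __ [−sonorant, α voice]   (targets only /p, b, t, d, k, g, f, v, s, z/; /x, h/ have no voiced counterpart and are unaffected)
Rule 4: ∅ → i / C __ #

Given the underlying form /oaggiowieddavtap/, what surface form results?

Rule 1 (degemination): /gg/ is a geminate; the first /g/ deletes. /dd/ is a geminate; the first /d/ deletes. /oaggiowieddavtap/ → oagiowiedavtap.
Rule 2 (intervocalic voicing): no segment meets the environment; /oagiowiedavtap/ is unchanged.
Rule 3 (regressive voicing assimilation): /v/ precedes the voiceless obstruent /t/, so it devoices to [f] by assimilation. /oagiowiedavtap/ → oagiowiedaftap.
Rule 4 (final i-epenthesis): the form ends in the consonant /p/, so [i] is inserted word-finally. /oagiowiedaftap/ → oagiowiedaftapi.

oagiowiedaftapi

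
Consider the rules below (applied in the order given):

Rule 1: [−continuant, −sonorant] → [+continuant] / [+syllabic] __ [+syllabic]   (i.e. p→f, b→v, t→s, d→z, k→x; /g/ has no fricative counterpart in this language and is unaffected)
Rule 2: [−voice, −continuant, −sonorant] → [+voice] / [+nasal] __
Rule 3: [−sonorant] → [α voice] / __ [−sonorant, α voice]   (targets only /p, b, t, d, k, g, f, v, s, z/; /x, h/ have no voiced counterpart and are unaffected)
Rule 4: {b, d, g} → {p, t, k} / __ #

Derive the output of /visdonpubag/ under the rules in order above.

Rule 1 (intervocalic spirantization): /b/ is a stop between vowels /u/ and /a/, so it spirantizes to the fricative [v]. /visdonpubag/ → visdonpuvag.
Rule 2 (post-nasal voicing): /p/ is a voiceless stop immediately after the nasal /n/, so it voices to [b]. /visdonpuvag/ → visdonbuvag.
Rule 3 (regressive voicing assimilation): /s/ precedes the voiced obstruent /d/, so it voices to [z] by assimilation. /visdonbuvag/ → vizdonbuvag.
Rule 4 (final devoicing): /g/ is a voiced stop in word-final position, so it devoices to [k]. /vizdonbuvag/ → vizdonbuvak.

vizdonbuvak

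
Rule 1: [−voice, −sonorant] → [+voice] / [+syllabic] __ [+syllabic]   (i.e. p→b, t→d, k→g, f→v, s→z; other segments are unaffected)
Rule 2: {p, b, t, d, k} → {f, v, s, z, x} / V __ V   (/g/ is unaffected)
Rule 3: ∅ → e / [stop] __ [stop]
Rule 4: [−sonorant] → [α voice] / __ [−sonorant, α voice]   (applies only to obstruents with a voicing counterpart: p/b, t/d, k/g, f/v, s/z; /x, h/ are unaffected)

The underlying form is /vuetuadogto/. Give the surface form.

Rule 1 (intervocalic voicing): /t/ is a voiceless obstruent between vowels /e/ and /u/, so it voices to [d]. /vuetuadogto/ → vueduadogto.
Rule 2 (intervocalic spirantization): /d/ is a stop between vowels /e/ and /u/, so it spirantizes to the fricative [z]. /d/ is a stop between vowels /a/ and /o/, so it spirantizes to the fricative [z]. /vueduadogto/ → vuezuazogto.
Rule 3 (stop-cluster e-epenthesis): /g/ and /t/ form a stop–stop cluster, so [e] is inserted between them. /vuezuazogto/ → vuezuazogeto.
Rule 4 (regressive voicing assimilation): no segment meets the environment; /vuezuazogeto/ is unchanged.

vuezuazogeto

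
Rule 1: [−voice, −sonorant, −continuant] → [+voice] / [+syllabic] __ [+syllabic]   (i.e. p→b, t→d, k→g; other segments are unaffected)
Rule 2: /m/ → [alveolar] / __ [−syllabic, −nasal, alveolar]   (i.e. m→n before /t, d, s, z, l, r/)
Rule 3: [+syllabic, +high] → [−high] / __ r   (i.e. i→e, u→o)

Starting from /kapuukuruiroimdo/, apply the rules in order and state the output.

kabuugorueroindo

Rule 1 (intervocalic voicing): /p/ is a voiceless stop between vowels /a/ and /u/, so it voices to [b]. /k/ is a voiceless stop between vowels /u/ and /u/, so it voices to [g]. /kapuukuruiroimdo/ → kabuuguruiroimdo.
Rule 2 (nasal place assimilation): /m/ precedes the alveolar consonant /d/, so it assimilates in place to [n]. /kabuuguruiroimdo/ → kabuuguruiroindo.
Rule 3 (pre-rhotic lowering): /u/ is a high vowel immediately before /r/, so it lowers to [o]. /i/ is a high vowel immediately before /r/, so it lowers to [e]. /kabuuguruiroindo/ → kabuugorueroindo.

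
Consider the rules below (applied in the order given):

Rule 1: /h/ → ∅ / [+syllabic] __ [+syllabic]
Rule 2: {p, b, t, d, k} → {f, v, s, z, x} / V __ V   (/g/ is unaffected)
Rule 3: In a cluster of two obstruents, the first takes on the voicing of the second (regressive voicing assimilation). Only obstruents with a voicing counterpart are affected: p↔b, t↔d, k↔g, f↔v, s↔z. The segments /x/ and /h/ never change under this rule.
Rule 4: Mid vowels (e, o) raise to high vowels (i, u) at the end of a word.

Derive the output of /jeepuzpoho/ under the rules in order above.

jeefuspou

Rule 1 (intervocalic h-deletion): /h/ occurs between vowels /o/ and /o/, so it deletes. /jeepuzpoho/ → jeepuzpoo.
Rule 2 (intervocalic spirantization): /p/ is a stop between vowels /e/ and /u/, so it spirantizes to the fricative [f]. /jeepuzpoo/ → jeefuzpoo.
Rule 3 (regressive voicing assimilation): /z/ precedes the voiceless obstruent /p/, so it devoices to [s] by assimilation. /jeefuzpoo/ → jeefuspoo.
Rule 4 (final vowel raising): /o/ is a mid vowel in word-final position, so it raises to [u]. /jeefuspoo/ → jeefuspou.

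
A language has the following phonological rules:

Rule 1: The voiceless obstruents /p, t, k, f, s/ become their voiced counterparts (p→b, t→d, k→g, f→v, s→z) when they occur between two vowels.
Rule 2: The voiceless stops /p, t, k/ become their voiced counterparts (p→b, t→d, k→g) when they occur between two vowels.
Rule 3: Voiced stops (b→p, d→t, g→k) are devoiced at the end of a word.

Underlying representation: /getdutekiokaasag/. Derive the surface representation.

Rule 1 (intervocalic voicing): /t/ is a voiceless obstruent between vowels /u/ and /e/, so it voices to [d]. /k/ is a voiceless obstruent between vowels /e/ and /i/, so it voices to [g]. /k/ is a voiceless obstruent between vowels /o/ and /a/, so it voices to [g]. /s/ is a voiceless obstruent between vowels /a/ and /a/, so it voices to [z]. /getdutekiokaasag/ → getdudegiogaazag.
Rule 2 (intervocalic voicing): no segment meets the environment; /getdudegiogaazag/ is unchanged.
Rule 3 (final devoicing): /g/ is a voiced stop in word-final position, so it devoices to [k]. /getdudegiogaazag/ → getdudegiogaazak.

getdudegiogaazak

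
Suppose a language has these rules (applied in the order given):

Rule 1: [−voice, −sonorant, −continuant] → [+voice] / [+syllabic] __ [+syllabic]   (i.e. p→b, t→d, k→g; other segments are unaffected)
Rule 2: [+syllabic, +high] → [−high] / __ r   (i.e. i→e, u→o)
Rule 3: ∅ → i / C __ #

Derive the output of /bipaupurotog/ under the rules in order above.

Rule 1 (intervocalic voicing): /p/ is a voiceless stop between vowels /i/ and /a/, so it voices to [b]. /p/ is a voiceless stop between vowels /u/ and /u/, so it voices to [b]. /t/ is a voiceless stop between vowels /o/ and /o/, so it voices to [d]. /bipaupurotog/ → bibauburodog.
Rule 2 (pre-rhotic lowering): /u/ is a high vowel immediately before /r/, so it lowers to [o]. /bibauburodog/ → bibauborodog.
Rule 3 (final i-epenthesis): the form ends in the consonant /g/, so [i] is inserted word-finally. /bibauborodog/ → bibauborodogi.

bibauborodogi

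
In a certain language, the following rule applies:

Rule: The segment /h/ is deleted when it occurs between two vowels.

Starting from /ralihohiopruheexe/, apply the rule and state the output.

ralioioprueexe

/h/ occurs between vowels /i/ and /o/, so it deletes.
/h/ occurs between vowels /o/ and /i/, so it deletes.
/h/ occurs between vowels /u/ and /e/, so it deletes.
Surface form: [ralioioprueexe].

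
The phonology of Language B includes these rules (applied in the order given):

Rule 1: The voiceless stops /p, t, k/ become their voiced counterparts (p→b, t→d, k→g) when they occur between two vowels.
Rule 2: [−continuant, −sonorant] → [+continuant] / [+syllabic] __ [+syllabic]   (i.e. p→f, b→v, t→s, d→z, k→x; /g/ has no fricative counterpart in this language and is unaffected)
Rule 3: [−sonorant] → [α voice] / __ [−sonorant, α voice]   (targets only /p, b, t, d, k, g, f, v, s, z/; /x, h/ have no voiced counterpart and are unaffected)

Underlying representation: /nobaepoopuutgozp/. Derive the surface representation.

Rule 1 (intervocalic voicing): /p/ is a voiceless stop between vowels /e/ and /o/, so it voices to [b]. /p/ is a voiceless stop between vowels /o/ and /u/, so it voices to [b]. /nobaepoopuutgozp/ → nobaeboobuutgozp.
Rule 2 (intervocalic spirantization): /b/ is a stop between vowels /o/ and /a/, so it spirantizes to the fricative [v]. /b/ is a stop between vowels /e/ and /o/, so it spirantizes to the fricative [v]. /b/ is a stop between vowels /o/ and /u/, so it spirantizes to the fricative [v]. /nobaeboobuutgozp/ → novaevoovuutgozp.
Rule 3 (regressive voicing assimilation): /t/ precedes the voiced obstruent /g/, so it voices to [d] by assimilation. /z/ precedes the voiceless obstruent /p/, so it devoices to [s] by assimilation. /novaevoovuutgozp/ → novaevoovuudgosp.

novaevoovuudgosp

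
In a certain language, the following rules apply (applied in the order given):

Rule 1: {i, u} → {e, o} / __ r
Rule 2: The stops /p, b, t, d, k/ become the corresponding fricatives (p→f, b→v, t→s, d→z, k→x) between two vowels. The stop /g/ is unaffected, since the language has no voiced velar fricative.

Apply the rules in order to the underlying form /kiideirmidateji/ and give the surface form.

kiizeermizaseji

Rule 1 (pre-rhotic lowering): /i/ is a high vowel immediately before /r/, so it lowers to [e]. /kiideirmidateji/ → kiideermidateji.
Rule 2 (intervocalic spirantization): /d/ is a stop between vowels /i/ and /e/, so it spirantizes to the fricative [z]. /d/ is a stop between vowels /i/ and /a/, so it spirantizes to the fricative [z]. /t/ is a stop between vowels /a/ and /e/, so it spirantizes to the fricative [s]. /kiideermidateji/ → kiizeermizaseji.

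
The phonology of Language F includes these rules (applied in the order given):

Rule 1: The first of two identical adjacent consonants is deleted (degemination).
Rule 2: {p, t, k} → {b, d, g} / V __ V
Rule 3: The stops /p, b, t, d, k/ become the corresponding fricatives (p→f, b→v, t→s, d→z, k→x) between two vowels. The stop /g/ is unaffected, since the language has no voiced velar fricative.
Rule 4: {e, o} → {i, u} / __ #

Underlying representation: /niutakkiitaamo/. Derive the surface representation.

niuzagiizaamu

Rule 1 (degemination): /kk/ is a geminate; the first /k/ deletes. /niutakkiitaamo/ → niutakiitaamo.
Rule 2 (intervocalic voicing): /t/ is a voiceless stop between vowels /u/ and /a/, so it voices to [d]. /k/ is a voiceless stop between vowels /a/ and /i/, so it voices to [g]. /t/ is a voiceless stop between vowels /i/ and /a/, so it voices to [d]. /niutakiitaamo/ → niudagiidaamo.
Rule 3 (intervocalic spirantization): /d/ is a stop between vowels /u/ and /a/, so it spirantizes to the fricative [z]. /d/ is a stop between vowels /i/ and /a/, so it spirantizes to the fricative [z]. /niudagiidaamo/ → niuzagiizaamo.
Rule 4 (final vowel raising): /o/ is a mid vowel in word-final position, so it raises to [u]. /niuzagiizaamo/ → niuzagiizaamu.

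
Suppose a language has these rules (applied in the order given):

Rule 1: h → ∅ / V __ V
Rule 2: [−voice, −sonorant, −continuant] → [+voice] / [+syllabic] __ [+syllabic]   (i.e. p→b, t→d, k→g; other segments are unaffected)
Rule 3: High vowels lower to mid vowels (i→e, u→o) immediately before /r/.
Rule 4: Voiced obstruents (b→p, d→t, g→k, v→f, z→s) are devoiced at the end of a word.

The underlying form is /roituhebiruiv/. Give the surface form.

Rule 1 (intervocalic h-deletion): /h/ occurs between vowels /u/ and /e/, so it deletes. /roituhebiruiv/ → roituebiruiv.
Rule 2 (intervocalic voicing): /t/ is a voiceless stop between vowels /i/ and /u/, so it voices to [d]. /roituebiruiv/ → roiduebiruiv.
Rule 3 (pre-rhotic lowering): /i/ is a high vowel immediately before /r/, so it lowers to [e]. /roiduebiruiv/ → roidueberuiv.
Rule 4 (final devoicing): /v/ is a voiced obstruent in word-final position, so it devoices to [f]. /roidueberuiv/ → roidueberuif.

roidueberuif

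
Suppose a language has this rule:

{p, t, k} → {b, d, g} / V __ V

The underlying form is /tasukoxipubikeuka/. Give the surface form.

tasugoxibubigeuga

/k/ is a voiceless stop between vowels /u/ and /o/, so it voices to [g].
/p/ is a voiceless stop between vowels /i/ and /u/, so it voices to [b].
/k/ is a voiceless stop between vowels /i/ and /e/, so it voices to [g].
/k/ is a voiceless stop between vowels /u/ and /a/, so it voices to [g].
Surface form: [tasugoxibubigeuga].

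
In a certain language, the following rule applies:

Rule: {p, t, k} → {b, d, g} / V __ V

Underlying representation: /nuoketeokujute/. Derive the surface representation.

nuogedeogujude

/k/ is a voiceless stop between vowels /o/ and /e/, so it voices to [g].
/t/ is a voiceless stop between vowels /e/ and /e/, so it voices to [d].
/k/ is a voiceless stop between vowels /o/ and /u/, so it voices to [g].
/t/ is a voiceless stop between vowels /u/ and /e/, so it voices to [d].
Surface form: [nuogedeogujude].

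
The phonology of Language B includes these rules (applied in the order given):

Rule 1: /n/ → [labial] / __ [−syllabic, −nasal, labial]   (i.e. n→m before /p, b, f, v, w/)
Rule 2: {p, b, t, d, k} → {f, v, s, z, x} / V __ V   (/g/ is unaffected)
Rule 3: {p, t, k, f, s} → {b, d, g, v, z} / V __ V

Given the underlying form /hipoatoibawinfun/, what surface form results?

hivoazoivawimfun

Rule 1 (nasal place assimilation): /n/ precedes the labial consonant /f/, so it assimilates in place to [m]. /hipoatoibawinfun/ → hipoatoibawimfun.
Rule 2 (intervocalic spirantization): /p/ is a stop between vowels /i/ and /o/, so it spirantizes to the fricative [f]. /t/ is a stop between vowels /a/ and /o/, so it spirantizes to the fricative [s]. /b/ is a stop between vowels /i/ and /a/, so it spirantizes to the fricative [v]. /hipoatoibawimfun/ → hifoasoivawimfun.
Rule 3 (intervocalic voicing): /f/ is a voiceless obstruent between vowels /i/ and /o/, so it voices to [v]. /s/ is a voiceless obstruent between vowels /a/ and /o/, so it voices to [z]. /hifoasoivawimfun/ → hivoazoivawimfun.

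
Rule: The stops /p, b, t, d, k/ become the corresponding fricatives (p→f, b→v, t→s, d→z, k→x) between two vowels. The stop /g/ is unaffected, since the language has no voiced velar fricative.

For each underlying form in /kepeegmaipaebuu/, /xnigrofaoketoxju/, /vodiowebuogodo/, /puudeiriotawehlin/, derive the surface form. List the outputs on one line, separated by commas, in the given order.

/kepeegmaipaebuu/: /p/ is a stop between vowels /e/ and /e/, so it spirantizes to the fricative [f]. /p/ is a stop between vowels /i/ and /a/, so it spirantizes to the fricative [f]. /b/ is a stop between vowels /e/ and /u/, so it spirantizes to the fricative [v]. → [kefeegmaifaevuu].
/xnigrofaoketoxju/: /k/ is a stop between vowels /o/ and /e/, so it spirantizes to the fricative [x]. /t/ is a stop between vowels /e/ and /o/, so it spirantizes to the fricative [s]. → [xnigrofaoxesoxju].
/vodiowebuogodo/: /d/ is a stop between vowels /o/ and /i/, so it spirantizes to the fricative [z]. /b/ is a stop between vowels /e/ and /u/, so it spirantizes to the fricative [v]. /d/ is a stop between vowels /o/ and /o/, so it spirantizes to the fricative [z]. → [voziowevuogozo].
/puudeiriotawehlin/: /d/ is a stop between vowels /u/ and /e/, so it spirantizes to the fricative [z]. /t/ is a stop between vowels /o/ and /a/, so it spirantizes to the fricative [s]. → [puuzeiriosawehlin].

kefeegmaifaevuu, xnigrofaoxesoxju, voziowevuogozo, puuzeiriosawehlin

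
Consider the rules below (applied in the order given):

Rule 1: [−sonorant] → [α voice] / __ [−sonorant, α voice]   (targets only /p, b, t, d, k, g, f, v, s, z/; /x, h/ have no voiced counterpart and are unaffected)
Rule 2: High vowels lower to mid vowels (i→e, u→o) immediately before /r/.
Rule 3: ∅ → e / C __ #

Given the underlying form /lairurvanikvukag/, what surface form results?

laerorvanigvukage

Rule 1 (regressive voicing assimilation): /k/ precedes the voiced obstruent /v/, so it voices to [g] by assimilation. /lairurvanikvukag/ → lairurvanigvukag.
Rule 2 (pre-rhotic lowering): /i/ is a high vowel immediately before /r/, so it lowers to [e]. /u/ is a high vowel immediately before /r/, so it lowers to [o]. /lairurvanigvukag/ → laerorvanigvukag.
Rule 3 (final e-epenthesis): the form ends in the consonant /g/, so [e] is inserted word-finally. /laerorvanigvukag/ → laerorvanigvukage.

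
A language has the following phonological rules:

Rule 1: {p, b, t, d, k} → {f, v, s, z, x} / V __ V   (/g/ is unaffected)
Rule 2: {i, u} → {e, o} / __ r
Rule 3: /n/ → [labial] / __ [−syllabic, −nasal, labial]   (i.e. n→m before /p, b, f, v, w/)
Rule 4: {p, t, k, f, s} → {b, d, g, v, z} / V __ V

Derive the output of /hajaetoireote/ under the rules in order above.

hajaezoereoze

Rule 1 (intervocalic spirantization): /t/ is a stop between vowels /e/ and /o/, so it spirantizes to the fricative [s]. /t/ is a stop between vowels /o/ and /e/, so it spirantizes to the fricative [s]. /hajaetoireote/ → hajaesoireose.
Rule 2 (pre-rhotic lowering): /i/ is a high vowel immediately before /r/, so it lowers to [e]. /hajaesoireose/ → hajaesoereose.
Rule 3 (nasal place assimilation): no segment meets the environment; /hajaesoereose/ is unchanged.
Rule 4 (intervocalic voicing): /s/ is a voiceless obstruent between vowels /e/ and /o/, so it voices to [z]. /s/ is a voiceless obstruent between vowels /o/ and /e/, so it voices to [z]. /hajaesoereose/ → hajaezoereoze.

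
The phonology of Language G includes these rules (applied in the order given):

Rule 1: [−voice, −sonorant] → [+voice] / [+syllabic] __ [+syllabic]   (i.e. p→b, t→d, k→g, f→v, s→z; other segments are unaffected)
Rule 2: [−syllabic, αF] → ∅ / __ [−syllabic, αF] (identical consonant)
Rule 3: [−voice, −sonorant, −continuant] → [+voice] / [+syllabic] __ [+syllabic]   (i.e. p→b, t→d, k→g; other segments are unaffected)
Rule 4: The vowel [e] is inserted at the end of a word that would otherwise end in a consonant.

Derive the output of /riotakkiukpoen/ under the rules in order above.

riodagiukpoene

Rule 1 (intervocalic voicing): /t/ is a voiceless obstruent between vowels /o/ and /a/, so it voices to [d]. /riotakkiukpoen/ → riodakkiukpoen.
Rule 2 (degemination): /kk/ is a geminate; the first /k/ deletes. /riodakkiukpoen/ → riodakiukpoen.
Rule 3 (intervocalic voicing): /k/ is a voiceless stop between vowels /a/ and /i/, so it voices to [g]. /riodakiukpoen/ → riodagiukpoen.
Rule 4 (final e-epenthesis): the form ends in the consonant /n/, so [e] is inserted word-finally. /riodagiukpoen/ → riodagiukpoene.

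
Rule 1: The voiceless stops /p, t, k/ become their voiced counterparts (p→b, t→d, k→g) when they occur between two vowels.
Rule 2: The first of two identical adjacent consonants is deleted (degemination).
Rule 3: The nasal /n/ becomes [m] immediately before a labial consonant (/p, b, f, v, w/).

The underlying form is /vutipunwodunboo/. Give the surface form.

vudibumwodumboo

Rule 1 (intervocalic voicing): /t/ is a voiceless stop between vowels /u/ and /i/, so it voices to [d]. /p/ is a voiceless stop between vowels /i/ and /u/, so it voices to [b]. /vutipunwodunboo/ → vudibunwodunboo.
Rule 2 (degemination): no segment meets the environment; /vudibunwodunboo/ is unchanged.
Rule 3 (nasal place assimilation): /n/ precedes the labial consonant /w/, so it assimilates in place to [m]. /n/ precedes the labial consonant /b/, so it assimilates in place to [m]. /vudibunwodunboo/ → vudibumwodumboo.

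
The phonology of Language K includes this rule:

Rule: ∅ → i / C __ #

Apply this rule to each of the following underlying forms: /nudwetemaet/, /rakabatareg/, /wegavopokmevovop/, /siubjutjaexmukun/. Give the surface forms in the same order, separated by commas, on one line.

nudwetemaeti, rakabataregi, wegavopokmevovopi, siubjutjaexmukuni

/nudwetemaet/: the form ends in the consonant /t/, so [i] is inserted word-finally. → [nudwetemaeti].
/rakabatareg/: the form ends in the consonant /g/, so [i] is inserted word-finally. → [rakabataregi].
/wegavopokmevovop/: the form ends in the consonant /p/, so [i] is inserted word-finally. → [wegavopokmevovopi].
/siubjutjaexmukun/: the form ends in the consonant /n/, so [i] is inserted word-finally. → [siubjutjaexmukuni].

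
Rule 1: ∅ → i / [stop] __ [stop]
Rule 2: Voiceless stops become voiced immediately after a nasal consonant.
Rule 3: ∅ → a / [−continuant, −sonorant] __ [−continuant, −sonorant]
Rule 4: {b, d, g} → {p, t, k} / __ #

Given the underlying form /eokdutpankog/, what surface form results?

Rule 1 (stop-cluster i-epenthesis): /k/ and /d/ form a stop–stop cluster, so [i] is inserted between them. /t/ and /p/ form a stop–stop cluster, so [i] is inserted between them. /eokdutpankog/ → eokidutipankog.
Rule 2 (post-nasal voicing): /k/ is a voiceless stop immediately after the nasal /n/, so it voices to [g]. /eokidutipankog/ → eokidutipangog.
Rule 3 (stop-cluster a-epenthesis): no segment meets the environment; /eokidutipangog/ is unchanged.
Rule 4 (final devoicing): /g/ is a voiced stop in word-final position, so it devoices to [k]. /eokidutipangog/ → eokidutipangok.

eokidutipangok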